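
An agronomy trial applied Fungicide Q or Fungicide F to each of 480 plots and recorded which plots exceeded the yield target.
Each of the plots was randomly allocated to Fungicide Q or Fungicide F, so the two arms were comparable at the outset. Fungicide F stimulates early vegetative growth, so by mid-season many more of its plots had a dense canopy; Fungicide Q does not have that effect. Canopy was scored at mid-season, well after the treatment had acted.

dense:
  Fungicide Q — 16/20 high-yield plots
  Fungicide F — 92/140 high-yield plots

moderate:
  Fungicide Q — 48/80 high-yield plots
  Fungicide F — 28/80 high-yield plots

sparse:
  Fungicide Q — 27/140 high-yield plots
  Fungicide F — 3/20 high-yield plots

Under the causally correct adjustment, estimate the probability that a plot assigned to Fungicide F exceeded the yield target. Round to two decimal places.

Fungicide Q is higher inside every mid-season canopy stratum but Fungicide F is higher in aggregate. Whether to stratify depends on how mid-season canopy relates to the fungicide.
Mid-season canopy lies on the pathway fungicide → mid-season canopy → outcome, so adjusting for it blocks the indirect effect. For the total causal effect of fungicide, use the unadjusted pooled rates.
So P(outcome | do(Fungicide F)) is just the pooled rate for Fungicide F: 123/240 = 0.512.

0.51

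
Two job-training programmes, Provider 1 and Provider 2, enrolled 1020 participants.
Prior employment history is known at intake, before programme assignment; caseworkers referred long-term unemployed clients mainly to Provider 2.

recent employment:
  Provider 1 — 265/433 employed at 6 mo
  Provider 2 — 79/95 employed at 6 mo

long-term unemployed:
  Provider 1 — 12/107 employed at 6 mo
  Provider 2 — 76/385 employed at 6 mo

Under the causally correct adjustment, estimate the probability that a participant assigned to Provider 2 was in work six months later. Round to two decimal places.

Prior employment history differs across programmes for reasons unrelated to any effect of the programme itself, and it separately predicts the outcome — a classic confounder. We must compare within prior employment history levels.
Standardising Provider 2 to the population prior employment history mix: 0.518·79/95 + 0.482·76/385 = 0.526.

0.53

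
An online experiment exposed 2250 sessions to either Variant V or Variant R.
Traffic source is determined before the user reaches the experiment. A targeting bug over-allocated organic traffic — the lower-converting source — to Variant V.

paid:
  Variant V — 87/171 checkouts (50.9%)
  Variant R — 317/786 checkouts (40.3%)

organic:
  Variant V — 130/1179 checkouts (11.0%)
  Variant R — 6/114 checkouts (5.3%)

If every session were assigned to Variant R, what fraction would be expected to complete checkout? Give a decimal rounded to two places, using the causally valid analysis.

The stratified and pooled comparisons disagree (Variant V wins within each traffic source; Variant R wins overall), so the answer turns on the causal role of traffic source.
Nothing the variant does changes traffic source; the imbalance is an allocation artefact. With traffic source also predicting the outcome, the pooled figure is confounded, and the within-stratum comparison is the causal one.
Standardising Variant R to the population traffic source mix: 0.425·317/786 + 0.575·6/114 = 0.202.

0.20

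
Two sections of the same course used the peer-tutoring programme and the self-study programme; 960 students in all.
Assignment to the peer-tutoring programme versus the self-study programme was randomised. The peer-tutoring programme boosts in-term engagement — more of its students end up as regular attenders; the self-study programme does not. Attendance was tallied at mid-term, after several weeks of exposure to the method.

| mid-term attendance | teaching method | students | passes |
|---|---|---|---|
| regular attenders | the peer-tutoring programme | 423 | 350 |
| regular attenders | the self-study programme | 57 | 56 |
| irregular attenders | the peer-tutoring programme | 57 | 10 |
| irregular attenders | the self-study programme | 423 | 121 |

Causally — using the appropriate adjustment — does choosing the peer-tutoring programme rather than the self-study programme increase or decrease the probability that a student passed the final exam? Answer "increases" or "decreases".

Within every mid-term attendance level the self-study programme has the higher rate, yet pooled the peer-tutoring programme does — Simpson's reversal.
Because the teaching method influences mid-term attendance, mid-term attendance is a post-treatment mediator, not a confounder. Stratifying on it would bias the estimate; the causal effect is the crude pooled difference.
Pooled: the peer-tutoring programme 75.0% vs the self-study programme 36.9%; the peer-tutoring programme is higher overall.

increases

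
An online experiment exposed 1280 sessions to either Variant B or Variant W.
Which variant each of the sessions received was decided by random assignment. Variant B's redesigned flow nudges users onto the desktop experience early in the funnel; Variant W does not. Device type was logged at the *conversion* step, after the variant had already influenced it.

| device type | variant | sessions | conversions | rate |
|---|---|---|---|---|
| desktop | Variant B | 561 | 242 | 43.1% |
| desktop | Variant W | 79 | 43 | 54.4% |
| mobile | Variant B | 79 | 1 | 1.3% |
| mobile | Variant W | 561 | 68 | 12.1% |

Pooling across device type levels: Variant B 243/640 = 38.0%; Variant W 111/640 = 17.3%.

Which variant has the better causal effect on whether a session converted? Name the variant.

Device type here is a post-treatment variable shaped by the variant; conditioning on it would introduce bias rather than remove it. The overall comparison is the causal one.
Pooled: Variant B 38.0% vs Variant W 17.3%; Variant B is higher overall.

Variant B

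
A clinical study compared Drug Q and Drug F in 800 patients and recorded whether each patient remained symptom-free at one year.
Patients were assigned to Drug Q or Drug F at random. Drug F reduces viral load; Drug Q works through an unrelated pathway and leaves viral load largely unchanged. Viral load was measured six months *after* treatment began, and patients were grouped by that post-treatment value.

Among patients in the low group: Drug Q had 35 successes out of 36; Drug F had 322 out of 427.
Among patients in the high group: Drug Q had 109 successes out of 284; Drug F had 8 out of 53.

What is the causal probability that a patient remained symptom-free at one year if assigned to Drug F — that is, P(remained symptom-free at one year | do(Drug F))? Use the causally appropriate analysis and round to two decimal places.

0.69

Viral load here is a post-treatment variable shaped by the drug; conditioning on it would introduce bias rather than remove it. The overall comparison is the causal one.
So P(outcome | do(Drug F)) is just the pooled rate for Drug F: 330/480 = 0.688.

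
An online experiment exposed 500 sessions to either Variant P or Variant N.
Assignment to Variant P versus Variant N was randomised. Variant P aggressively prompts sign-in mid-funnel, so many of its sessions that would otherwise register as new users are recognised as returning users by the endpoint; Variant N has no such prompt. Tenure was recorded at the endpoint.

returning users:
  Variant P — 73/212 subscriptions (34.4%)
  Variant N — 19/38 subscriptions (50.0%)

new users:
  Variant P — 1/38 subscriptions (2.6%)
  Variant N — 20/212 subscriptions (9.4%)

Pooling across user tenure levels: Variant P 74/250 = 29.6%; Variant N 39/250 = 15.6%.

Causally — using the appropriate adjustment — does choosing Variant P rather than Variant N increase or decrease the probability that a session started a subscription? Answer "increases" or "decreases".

increases

Variant N is higher inside every user tenure stratum but Variant P is higher in aggregate. Whether to stratify depends on how user tenure relates to the variant.
User tenure is recorded after the variant and is itself shifted by it — it sits on the causal path from variant to outcome. Conditioning on a mediator would strip out part of the effect we want; the pooled comparison gives the total causal effect.
Pooled: Variant P 29.6% vs Variant N 15.6%; Variant P is higher overall.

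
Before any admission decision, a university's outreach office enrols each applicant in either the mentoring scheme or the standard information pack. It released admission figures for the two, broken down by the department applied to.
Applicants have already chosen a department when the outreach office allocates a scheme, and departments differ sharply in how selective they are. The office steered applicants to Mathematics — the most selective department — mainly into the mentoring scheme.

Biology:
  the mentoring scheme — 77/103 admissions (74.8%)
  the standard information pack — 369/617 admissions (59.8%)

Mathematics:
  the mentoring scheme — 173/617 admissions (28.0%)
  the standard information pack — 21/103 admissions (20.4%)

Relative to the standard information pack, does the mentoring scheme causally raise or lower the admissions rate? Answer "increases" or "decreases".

increases

the mentoring scheme is higher inside every department stratum but the standard information pack is higher in aggregate. Whether to stratify depends on how department relates to the outreach scheme.
Department differs across outreach schemes for reasons unrelated to any effect of the outreach scheme itself, and it separately predicts the outcome — a classic confounder. We must compare within department levels.
Within each level — Biology: 74.8% vs 59.8%; Mathematics: 28.0% vs 20.4% — the mentoring scheme is higher every time.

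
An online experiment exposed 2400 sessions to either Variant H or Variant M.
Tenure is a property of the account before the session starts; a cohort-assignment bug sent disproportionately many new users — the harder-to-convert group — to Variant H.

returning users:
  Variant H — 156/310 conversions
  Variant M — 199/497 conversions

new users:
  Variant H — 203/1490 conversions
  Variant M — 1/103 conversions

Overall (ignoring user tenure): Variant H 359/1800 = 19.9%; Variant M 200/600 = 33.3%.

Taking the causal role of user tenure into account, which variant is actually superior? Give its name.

Variant H

The stratified and pooled comparisons disagree (Variant H wins within each user tenure; Variant M wins overall), so the answer turns on the causal role of user tenure.
User tenure differs across variants for reasons unrelated to any effect of the variant itself, and it separately predicts the outcome — a classic confounder. We must compare within user tenure levels.
Within each level — returning users: 50.3% vs 40.0%; new users: 13.6% vs 1.0% — Variant H is higher every time.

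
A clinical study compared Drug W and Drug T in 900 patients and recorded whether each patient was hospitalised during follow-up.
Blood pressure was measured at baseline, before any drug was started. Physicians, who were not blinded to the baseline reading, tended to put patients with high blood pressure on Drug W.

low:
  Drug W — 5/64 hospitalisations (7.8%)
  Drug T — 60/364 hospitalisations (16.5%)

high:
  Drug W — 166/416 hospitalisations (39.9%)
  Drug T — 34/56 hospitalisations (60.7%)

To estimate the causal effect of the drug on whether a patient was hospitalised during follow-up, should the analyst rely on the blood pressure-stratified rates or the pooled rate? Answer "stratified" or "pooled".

stratified

The blood pressure-specific comparison favours Drug W throughout, but the pooled figures favour Drug T. The question is whether to condition on blood pressure.
Blood pressure differs across drugs for reasons unrelated to any effect of the drug itself, and it separately predicts the outcome — a classic confounder. We must compare within blood pressure levels.
Within each level — low: 7.8% vs 16.5%; high: 39.9% vs 60.7% — Drug W is lower every time.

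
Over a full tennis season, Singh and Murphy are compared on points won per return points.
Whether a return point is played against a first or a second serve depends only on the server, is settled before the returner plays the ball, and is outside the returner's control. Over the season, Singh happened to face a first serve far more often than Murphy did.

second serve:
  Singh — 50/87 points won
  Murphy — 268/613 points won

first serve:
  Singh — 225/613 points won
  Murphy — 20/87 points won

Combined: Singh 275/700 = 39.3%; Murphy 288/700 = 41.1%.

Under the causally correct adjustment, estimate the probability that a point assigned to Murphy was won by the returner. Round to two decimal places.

The imbalance in serve type arose from how return points were allocated, not from anything the player did; and serve type independently affects the outcome. The pooled gap is confounded — condition on serve type.
Standardising Murphy to the population serve type mix: 0.500·268/613 + 0.500·20/87 = 0.334.

0.33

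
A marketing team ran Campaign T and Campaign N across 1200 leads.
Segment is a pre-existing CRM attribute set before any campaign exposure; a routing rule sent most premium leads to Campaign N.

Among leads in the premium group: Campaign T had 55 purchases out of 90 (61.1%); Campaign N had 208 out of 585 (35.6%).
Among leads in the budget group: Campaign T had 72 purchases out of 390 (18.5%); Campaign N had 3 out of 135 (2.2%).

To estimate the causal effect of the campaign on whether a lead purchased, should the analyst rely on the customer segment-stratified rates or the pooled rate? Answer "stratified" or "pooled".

Within every customer segment level Campaign T has the higher rate, yet pooled Campaign N does — Simpson's reversal.
Customer segment is set before the campaign has any effect — it is not caused by the campaign — and it independently drives the outcome. That makes it a confounder, so the causal comparison is within customer segment levels.
Within each level — premium: 61.1% vs 35.6%; budget: 18.5% vs 2.2% — Campaign T is higher every time.

stratified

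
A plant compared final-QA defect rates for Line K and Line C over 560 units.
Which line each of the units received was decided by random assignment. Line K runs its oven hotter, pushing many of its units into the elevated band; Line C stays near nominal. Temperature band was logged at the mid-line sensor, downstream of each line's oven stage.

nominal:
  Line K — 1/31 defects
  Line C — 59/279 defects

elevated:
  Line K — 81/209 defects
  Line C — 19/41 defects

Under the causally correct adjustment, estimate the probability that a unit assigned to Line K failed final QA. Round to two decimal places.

Within every in-process temperature band level Line K has the lower rate, yet pooled Line C does — Simpson's reversal.
In-process temperature band is downstream of the line. One should not condition on a consequence of treatment, so the overall rates are the right comparison.
So P(outcome | do(Line K)) is just the pooled rate for Line K: 82/240 = 0.342.

0.34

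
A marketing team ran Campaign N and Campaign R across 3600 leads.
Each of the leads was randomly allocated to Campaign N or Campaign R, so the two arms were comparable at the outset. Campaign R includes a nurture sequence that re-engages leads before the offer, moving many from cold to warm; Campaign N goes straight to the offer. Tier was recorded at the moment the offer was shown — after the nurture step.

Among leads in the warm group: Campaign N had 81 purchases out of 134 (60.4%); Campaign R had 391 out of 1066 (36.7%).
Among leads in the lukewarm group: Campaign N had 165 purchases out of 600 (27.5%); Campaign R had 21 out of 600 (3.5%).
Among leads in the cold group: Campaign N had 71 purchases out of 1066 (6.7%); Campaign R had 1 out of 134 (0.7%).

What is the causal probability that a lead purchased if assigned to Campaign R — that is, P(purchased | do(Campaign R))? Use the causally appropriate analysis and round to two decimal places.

Engagement tier lies on the pathway campaign → engagement tier → outcome, so adjusting for it blocks the indirect effect. For the total causal effect of campaign, use the unadjusted pooled rates.
So P(outcome | do(Campaign R)) is just the pooled rate for Campaign R: 413/1800 = 0.229.

0.23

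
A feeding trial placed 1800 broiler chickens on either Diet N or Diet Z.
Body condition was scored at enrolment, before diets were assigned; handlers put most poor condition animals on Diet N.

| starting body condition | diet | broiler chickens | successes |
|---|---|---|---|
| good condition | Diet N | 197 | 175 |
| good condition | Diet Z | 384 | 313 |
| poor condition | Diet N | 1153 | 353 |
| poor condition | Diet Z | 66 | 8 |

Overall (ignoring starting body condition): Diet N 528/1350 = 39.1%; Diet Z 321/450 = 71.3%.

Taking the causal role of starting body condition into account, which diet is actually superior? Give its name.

The starting body condition-specific comparison favours Diet N throughout, but the pooled figures favour Diet Z. The question is whether to condition on starting body condition.
Starting body condition differs across diets for reasons unrelated to any effect of the diet itself, and it separately predicts the outcome — a classic confounder. We must compare within starting body condition levels.
Within each level — good condition: 88.8% vs 81.5%; poor condition: 30.6% vs 12.1% — Diet N is higher every time.

Diet N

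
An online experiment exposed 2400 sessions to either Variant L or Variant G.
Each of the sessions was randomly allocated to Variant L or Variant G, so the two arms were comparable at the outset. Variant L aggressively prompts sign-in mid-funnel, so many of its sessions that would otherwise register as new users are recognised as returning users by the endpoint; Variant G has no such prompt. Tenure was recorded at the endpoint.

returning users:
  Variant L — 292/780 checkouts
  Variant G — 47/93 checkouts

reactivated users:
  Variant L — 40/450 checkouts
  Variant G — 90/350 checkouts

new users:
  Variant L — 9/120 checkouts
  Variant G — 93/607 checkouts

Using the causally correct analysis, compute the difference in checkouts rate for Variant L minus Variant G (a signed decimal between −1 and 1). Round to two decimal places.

Within every user tenure level Variant G has the higher rate, yet pooled Variant L does — Simpson's reversal.
The distribution of user tenure is itself part of what the variant does — it is an intermediate outcome. Holding it fixed would remove that part of the effect; the total effect is the pooled difference.
The causal difference is the pooled difference: 0.253 − 0.219 = +0.034.

+0.03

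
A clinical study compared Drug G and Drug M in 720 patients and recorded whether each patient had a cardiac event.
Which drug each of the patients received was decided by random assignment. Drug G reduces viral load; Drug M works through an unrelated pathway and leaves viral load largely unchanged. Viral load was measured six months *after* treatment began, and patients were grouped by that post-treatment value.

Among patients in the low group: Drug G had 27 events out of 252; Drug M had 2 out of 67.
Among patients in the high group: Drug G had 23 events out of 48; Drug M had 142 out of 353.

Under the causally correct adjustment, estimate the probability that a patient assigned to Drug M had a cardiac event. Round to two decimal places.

0.34

Within every viral load level Drug M has the lower rate, yet pooled Drug G does — Simpson's reversal.
The distribution of viral load is itself part of what the drug does — it is an intermediate outcome. Holding it fixed would remove that part of the effect; the total effect is the pooled difference.
So P(outcome | do(Drug M)) is just the pooled rate for Drug M: 144/420 = 0.343.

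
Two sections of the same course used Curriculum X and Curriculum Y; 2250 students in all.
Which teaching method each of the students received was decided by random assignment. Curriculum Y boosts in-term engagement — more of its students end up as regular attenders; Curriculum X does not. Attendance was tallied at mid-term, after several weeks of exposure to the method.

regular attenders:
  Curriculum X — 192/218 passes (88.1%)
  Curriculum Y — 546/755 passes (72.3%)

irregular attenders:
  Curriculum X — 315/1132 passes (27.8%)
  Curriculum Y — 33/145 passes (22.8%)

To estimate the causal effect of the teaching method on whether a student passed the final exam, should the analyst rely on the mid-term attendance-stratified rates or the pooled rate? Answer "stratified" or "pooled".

The stratified and pooled comparisons disagree (Curriculum X wins within each mid-term attendance; Curriculum Y wins overall), so the answer turns on the causal role of mid-term attendance.
Stratifying would compare teaching methods among students the teaching methods themselves sorted into mid-term attendance groups — a form of selection on an intermediate. The unconditioned pooled rates give the total causal effect.
Pooled: Curriculum X 37.6% vs Curriculum Y 64.3%; Curriculum Y is higher overall.

pooled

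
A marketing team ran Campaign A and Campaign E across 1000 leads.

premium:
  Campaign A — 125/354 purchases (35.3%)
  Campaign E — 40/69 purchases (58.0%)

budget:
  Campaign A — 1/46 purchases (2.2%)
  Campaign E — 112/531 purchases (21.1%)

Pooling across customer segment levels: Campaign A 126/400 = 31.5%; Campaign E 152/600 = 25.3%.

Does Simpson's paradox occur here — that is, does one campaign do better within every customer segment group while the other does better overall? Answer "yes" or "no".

Within each customer segment level (premium 35.3% vs 58.0%; budget 2.2% vs 21.1%), Campaign E has the higher rate every time. Pooled: 31.5% vs 25.3% — Campaign A has the higher rate overall. The two comparisons disagree.

yes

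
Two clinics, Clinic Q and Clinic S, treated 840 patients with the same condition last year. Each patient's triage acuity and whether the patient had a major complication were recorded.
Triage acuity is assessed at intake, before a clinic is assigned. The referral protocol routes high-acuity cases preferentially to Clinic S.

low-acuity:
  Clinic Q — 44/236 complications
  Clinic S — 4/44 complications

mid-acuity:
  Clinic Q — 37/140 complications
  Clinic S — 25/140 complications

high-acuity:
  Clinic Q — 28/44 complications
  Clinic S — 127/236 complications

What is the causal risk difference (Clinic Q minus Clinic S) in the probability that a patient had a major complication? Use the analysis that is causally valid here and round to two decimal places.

Clinic S is lower inside every triage acuity stratum but Clinic Q is lower in aggregate. Whether to stratify depends on how triage acuity relates to the clinic.
Triage acuity satisfies the back-door criterion: it is not a descendant of the clinic, and it blocks the spurious path from clinic to outcome. Adjusting for it (i.e., using the within-triage acuity rates) gives the causal effect.
Adjusting over the population distribution of triage acuity: 0.333·(0.186−0.091) + 0.333·(0.264−0.179) + 0.333·(0.636−0.538) = +0.093.

+0.09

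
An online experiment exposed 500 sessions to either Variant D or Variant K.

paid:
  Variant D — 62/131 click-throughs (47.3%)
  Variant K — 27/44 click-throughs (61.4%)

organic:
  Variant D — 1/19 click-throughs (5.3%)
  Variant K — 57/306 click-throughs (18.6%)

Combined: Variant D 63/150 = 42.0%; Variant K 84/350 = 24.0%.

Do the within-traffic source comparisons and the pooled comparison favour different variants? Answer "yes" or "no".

Within each traffic source level (paid 47.3% vs 61.4%; organic 5.3% vs 18.6%), Variant K has the higher rate every time. Pooled: 42.0% vs 24.0% — Variant D has the higher rate overall. The two comparisons disagree.

yes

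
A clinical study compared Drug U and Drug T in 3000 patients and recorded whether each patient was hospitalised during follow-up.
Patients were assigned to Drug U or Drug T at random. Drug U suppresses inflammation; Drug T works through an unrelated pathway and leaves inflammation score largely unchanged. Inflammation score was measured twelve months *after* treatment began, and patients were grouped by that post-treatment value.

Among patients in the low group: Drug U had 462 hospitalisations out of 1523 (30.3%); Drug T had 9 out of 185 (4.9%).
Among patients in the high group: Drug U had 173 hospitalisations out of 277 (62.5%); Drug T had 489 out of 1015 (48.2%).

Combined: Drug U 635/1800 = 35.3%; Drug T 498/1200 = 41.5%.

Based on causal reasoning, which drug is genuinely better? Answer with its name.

Drug U

The inflammation score-specific comparison favours Drug T throughout, but the pooled figures favour Drug U. The question is whether to condition on inflammation score.
Inflammation score here is a post-treatment variable shaped by the drug; conditioning on it would introduce bias rather than remove it. The overall comparison is the causal one.
Pooled: Drug U 35.3% vs Drug T 41.5%; Drug U is lower overall.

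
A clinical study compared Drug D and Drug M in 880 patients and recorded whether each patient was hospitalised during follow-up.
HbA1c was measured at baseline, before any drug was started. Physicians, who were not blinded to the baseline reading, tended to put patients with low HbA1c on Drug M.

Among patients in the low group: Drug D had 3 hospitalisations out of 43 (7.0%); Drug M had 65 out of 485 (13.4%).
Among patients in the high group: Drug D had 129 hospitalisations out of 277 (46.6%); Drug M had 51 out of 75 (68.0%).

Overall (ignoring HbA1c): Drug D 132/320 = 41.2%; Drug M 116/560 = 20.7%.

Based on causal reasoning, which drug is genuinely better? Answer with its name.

Within every HbA1c level Drug D has the lower rate, yet pooled Drug M does — Simpson's reversal.
HbA1c differs across drugs for reasons unrelated to any effect of the drug itself, and it separately predicts the outcome — a classic confounder. We must compare within HbA1c levels.
Within each level — low: 7.0% vs 13.4%; high: 46.6% vs 68.0% — Drug D is lower every time.

Drug D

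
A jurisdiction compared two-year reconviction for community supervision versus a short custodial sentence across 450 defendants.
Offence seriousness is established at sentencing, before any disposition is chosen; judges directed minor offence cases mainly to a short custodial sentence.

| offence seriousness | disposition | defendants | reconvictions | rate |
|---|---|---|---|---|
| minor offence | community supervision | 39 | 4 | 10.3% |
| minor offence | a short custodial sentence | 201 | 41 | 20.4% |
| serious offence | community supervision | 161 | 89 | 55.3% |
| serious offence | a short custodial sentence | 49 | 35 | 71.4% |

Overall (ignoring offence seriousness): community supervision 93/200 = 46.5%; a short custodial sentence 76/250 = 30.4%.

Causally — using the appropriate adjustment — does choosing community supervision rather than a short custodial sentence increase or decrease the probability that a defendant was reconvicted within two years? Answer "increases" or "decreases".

Offence seriousness differs across dispositions for reasons unrelated to any effect of the disposition itself, and it separately predicts the outcome — a classic confounder. We must compare within offence seriousness levels.
Within each level — minor offence: 10.3% vs 20.4%; serious offence: 55.3% vs 71.4% — community supervision is lower every time.

decreases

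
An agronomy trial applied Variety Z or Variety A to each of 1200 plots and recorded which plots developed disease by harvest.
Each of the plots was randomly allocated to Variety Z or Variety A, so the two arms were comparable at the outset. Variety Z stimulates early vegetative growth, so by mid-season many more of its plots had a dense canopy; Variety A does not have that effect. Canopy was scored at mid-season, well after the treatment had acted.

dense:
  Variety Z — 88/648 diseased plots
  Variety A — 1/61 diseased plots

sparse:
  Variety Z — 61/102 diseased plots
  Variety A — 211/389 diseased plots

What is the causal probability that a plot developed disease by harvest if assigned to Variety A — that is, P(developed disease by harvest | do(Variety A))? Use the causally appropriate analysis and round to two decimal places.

Variety A is lower inside every mid-season canopy stratum but Variety Z is lower in aggregate. Whether to stratify depends on how mid-season canopy relates to the variety.
Stratifying would compare varietys among plots the varietys themselves sorted into mid-season canopy groups — a form of selection on an intermediate. The unconditioned pooled rates give the total causal effect.
So P(outcome | do(Variety A)) is just the pooled rate for Variety A: 212/450 = 0.471.

0.47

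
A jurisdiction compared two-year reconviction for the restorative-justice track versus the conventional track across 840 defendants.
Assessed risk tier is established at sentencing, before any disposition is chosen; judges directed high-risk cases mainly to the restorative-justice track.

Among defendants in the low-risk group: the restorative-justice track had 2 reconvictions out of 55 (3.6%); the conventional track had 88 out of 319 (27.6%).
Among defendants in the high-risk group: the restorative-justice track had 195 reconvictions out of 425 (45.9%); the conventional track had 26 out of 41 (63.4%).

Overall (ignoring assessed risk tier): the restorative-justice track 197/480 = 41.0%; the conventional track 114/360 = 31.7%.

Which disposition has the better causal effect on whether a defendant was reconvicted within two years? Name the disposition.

Within every assessed risk tier level the restorative-justice track has the lower rate, yet pooled the conventional track does — Simpson's reversal.
Assessed risk tier satisfies the back-door criterion: it is not a descendant of the disposition, and it blocks the spurious path from disposition to outcome. Adjusting for it (i.e., using the within-assessed risk tier rates) gives the causal effect.
Within each level — low-risk: 3.6% vs 27.6%; high-risk: 45.9% vs 63.4% — the restorative-justice track is lower every time.

the restorative-justice track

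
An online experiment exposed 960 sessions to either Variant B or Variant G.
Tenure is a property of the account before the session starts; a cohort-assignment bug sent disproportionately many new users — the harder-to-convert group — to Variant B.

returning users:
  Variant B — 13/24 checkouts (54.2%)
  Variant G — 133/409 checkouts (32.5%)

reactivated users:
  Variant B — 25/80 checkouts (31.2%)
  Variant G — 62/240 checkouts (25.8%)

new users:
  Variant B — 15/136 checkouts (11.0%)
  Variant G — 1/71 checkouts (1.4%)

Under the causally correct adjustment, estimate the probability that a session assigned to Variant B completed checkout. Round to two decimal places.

Within every user tenure level Variant B has the higher rate, yet pooled Variant G does — Simpson's reversal.
Nothing the variant does changes user tenure; the imbalance is an allocation artefact. With user tenure also predicting the outcome, the pooled figure is confounded, and the within-stratum comparison is the causal one.
Standardising Variant B to the population user tenure mix: 0.451·13/24 + 0.333·25/80 + 0.216·15/136 = 0.372.

0.37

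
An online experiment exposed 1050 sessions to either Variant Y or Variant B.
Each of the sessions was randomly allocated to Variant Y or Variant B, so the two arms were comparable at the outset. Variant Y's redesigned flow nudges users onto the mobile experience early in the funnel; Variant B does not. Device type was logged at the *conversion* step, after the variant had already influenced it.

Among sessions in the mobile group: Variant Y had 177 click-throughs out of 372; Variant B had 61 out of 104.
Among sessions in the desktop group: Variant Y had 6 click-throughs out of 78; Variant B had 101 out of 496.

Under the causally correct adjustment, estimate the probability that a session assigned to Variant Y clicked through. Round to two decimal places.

0.41

Variant B is higher inside every device type stratum but Variant Y is higher in aggregate. Whether to stratify depends on how device type relates to the variant.
Device type lies on the pathway variant → device type → outcome, so adjusting for it blocks the indirect effect. For the total causal effect of variant, use the unadjusted pooled rates.
So P(outcome | do(Variant Y)) is just the pooled rate for Variant Y: 183/450 = 0.407.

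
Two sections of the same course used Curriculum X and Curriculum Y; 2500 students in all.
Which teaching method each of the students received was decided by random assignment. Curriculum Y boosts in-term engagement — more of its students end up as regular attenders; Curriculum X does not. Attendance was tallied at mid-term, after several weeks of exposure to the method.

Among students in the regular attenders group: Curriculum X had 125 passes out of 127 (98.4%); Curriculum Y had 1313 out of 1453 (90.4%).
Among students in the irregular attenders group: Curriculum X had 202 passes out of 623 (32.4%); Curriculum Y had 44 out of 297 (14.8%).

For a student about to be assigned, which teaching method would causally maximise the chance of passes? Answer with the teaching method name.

Curriculum Y

Stratifying would compare teaching methods among students the teaching methods themselves sorted into mid-term attendance groups — a form of selection on an intermediate. The unconditioned pooled rates give the total causal effect.
Pooled: Curriculum X 43.6% vs Curriculum Y 77.5%; Curriculum Y is higher overall.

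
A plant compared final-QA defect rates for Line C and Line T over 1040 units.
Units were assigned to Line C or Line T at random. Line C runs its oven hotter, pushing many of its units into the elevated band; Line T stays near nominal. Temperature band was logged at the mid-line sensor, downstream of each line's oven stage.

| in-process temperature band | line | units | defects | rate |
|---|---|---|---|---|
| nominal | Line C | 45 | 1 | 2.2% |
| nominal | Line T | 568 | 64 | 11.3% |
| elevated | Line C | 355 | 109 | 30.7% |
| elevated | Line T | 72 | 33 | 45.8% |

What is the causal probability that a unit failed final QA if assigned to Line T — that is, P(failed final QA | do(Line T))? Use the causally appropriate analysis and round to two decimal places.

0.15

In-process temperature band is recorded after the line and is itself shifted by it — it sits on the causal path from line to outcome. Conditioning on a mediator would strip out part of the effect we want; the pooled comparison gives the total causal effect.
So P(outcome | do(Line T)) is just the pooled rate for Line T: 97/640 = 0.152.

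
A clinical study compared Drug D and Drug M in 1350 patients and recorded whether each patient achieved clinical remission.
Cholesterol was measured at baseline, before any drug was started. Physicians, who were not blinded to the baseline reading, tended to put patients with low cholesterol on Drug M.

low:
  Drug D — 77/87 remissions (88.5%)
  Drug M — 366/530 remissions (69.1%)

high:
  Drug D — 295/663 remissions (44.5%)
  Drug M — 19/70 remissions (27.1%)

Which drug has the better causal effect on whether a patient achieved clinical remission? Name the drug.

Drug D is higher inside every cholesterol stratum but Drug M is higher in aggregate. Whether to stratify depends on how cholesterol relates to the drug.
Cholesterol satisfies the back-door criterion: it is not a descendant of the drug, and it blocks the spurious path from drug to outcome. Adjusting for it (i.e., using the within-cholesterol rates) gives the causal effect.
Within each level — low: 88.5% vs 69.1%; high: 44.5% vs 27.1% — Drug D is higher every time.

Drug D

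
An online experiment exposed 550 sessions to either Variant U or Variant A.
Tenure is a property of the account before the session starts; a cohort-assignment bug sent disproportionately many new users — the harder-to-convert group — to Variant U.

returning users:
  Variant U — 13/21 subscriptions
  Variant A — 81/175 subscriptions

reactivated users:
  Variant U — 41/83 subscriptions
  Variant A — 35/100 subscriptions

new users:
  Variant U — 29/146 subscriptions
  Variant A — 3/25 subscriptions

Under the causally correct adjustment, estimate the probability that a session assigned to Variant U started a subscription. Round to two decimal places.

0.45

Within every user tenure level Variant U has the higher rate, yet pooled Variant A does — Simpson's reversal.
User tenure differs across variants for reasons unrelated to any effect of the variant itself, and it separately predicts the outcome — a classic confounder. We must compare within user tenure levels.
Standardising Variant U to the population user tenure mix: 0.356·13/21 + 0.333·41/83 + 0.311·29/146 = 0.447.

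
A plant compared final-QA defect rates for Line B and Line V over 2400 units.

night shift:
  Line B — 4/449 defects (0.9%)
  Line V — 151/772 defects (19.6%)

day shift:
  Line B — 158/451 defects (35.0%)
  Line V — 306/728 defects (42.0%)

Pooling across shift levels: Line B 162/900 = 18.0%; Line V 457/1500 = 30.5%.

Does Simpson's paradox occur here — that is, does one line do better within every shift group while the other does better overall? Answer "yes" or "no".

no

Within each shift level (night shift 0.9% vs 19.6%; day shift 35.0% vs 42.0%), Line B has the lower rate every time. Pooled: 18.0% vs 30.5% — Line B has the lower rate overall. They agree.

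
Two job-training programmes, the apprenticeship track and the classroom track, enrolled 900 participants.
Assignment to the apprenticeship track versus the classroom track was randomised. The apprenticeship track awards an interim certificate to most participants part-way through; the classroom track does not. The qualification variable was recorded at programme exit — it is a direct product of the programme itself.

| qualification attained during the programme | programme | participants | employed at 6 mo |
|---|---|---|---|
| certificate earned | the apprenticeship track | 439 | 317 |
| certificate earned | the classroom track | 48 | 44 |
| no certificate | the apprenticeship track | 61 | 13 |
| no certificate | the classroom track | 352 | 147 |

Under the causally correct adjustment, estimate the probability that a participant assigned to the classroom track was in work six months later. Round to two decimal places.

0.48

Qualification attained during the programme is recorded after the programme and is itself shifted by it — it sits on the causal path from programme to outcome. Conditioning on a mediator would strip out part of the effect we want; the pooled comparison gives the total causal effect.
So P(outcome | do(the classroom track)) is just the pooled rate for the classroom track: 191/400 = 0.477.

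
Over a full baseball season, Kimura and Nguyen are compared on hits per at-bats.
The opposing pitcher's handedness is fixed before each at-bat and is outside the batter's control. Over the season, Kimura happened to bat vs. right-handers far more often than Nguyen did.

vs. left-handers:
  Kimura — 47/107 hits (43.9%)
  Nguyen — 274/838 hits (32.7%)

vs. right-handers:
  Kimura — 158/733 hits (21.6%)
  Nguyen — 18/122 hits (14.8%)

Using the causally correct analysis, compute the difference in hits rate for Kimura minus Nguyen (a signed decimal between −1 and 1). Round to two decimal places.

Within every pitcher handedness level Kimura has the higher rate, yet pooled Nguyen does — Simpson's reversal.
Here pitcher handedness is a common cause — it drives both which player a case falls under and the outcome. The crude comparison mixes populations; the stratum-specific rates are the causally relevant ones.
Adjusting over the population distribution of pitcher handedness: 0.525·(0.439−0.327) + 0.475·(0.216−0.148) = +0.091.

+0.09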